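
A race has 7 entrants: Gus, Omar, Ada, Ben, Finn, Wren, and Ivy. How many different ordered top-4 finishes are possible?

840

This is an ordered selection of 4 from 7: P(7,4).
That gives 7 × 6 × 5 × 4 = 840.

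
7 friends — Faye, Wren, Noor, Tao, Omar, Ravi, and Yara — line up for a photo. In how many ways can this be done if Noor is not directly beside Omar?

Of the 7! = 5040 arrangements, those with Noor and Omar adjacent number 2 × 6! = 1440 (treat the pair as a block with 2 internal orders).
So 5040 − 1440 = 3600 arrangements keep them apart.

3600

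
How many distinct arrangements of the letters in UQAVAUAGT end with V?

With the last slot taken by V, it remains to arrange the other 8 letters (UQAAUAGT).
Those 8 letters have A appearing 3 times and U appearing twice, giving (8)!/(3!·2!) = 3360.

3360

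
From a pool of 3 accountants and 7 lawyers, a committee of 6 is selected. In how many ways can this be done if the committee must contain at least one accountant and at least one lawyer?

Unrestricted: C(10,6) = 210 ways to pick any 6 of the 10.
Selections missing a whole group: no accountants → C(7,6) = 7; no lawyers → C(3,6) = 0.
Both groups omitted at once is impossible, so 210 − 7 = 203.

203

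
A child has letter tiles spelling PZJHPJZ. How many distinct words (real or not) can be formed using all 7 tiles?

PZJHPJZ has 7 letters with J appearing twice, P appearing twice, and Z appearing twice.
So there are 7! / (2!·2!·2!) = 630 distinguishable arrangements.

630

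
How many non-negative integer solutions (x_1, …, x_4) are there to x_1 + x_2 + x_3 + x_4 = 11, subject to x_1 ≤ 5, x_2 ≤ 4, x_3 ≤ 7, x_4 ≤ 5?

150

Ignoring the caps, the number of non-negative solutions to x_1+…+x_4 = 11 is C(14,3) = 364.
Subtract solutions that violate a single cap (substitute x_i' = x_i − (cap_i+1)): x_1 ≥ 6 gives C(8,3) = 56; x_2 ≥ 5 gives C(9,3) = 84; x_3 ≥ 8 gives C(6,3) = 20; x_4 ≥ 6 gives C(8,3) = 56. Together 216.
Add back pairs where two caps are both exceeded: 1 + 0 + 0 + 0 + 1 + 0 = 2.
By inclusion–exclusion the count is 364 − 216 + 2 = 150.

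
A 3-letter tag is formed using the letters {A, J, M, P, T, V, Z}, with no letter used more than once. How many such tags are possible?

With no repetition, fill the 3 letters in order: 7 choices, then 6, down to 5.
That product is 7 × 6 × 5 = 210.

210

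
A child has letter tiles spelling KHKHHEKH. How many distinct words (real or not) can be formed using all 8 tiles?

280

The 8 letters of KHKHHEKH have repeats: H appearing 4 times and K appearing 3 times.
Dividing 8! = 40320 by 4!·3! = 144 for the repeated letters gives 280.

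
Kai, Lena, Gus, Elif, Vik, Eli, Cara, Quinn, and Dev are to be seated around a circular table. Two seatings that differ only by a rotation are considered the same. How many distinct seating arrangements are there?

40320

Fix one person's seat to break rotational symmetry; the remaining 8 people can be arranged in (8)! = 40320 ways.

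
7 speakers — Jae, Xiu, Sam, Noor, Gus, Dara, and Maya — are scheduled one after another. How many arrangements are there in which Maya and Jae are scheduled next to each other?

1440

Treat {Maya, Jae} as a single unit. There are 6 units to order, and the pair itself can be ordered 2 ways.
So the count is 2·(6)! = 1440.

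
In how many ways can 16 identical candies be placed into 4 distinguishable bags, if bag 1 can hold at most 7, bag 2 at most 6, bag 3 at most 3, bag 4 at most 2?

10

Without the upper bounds there are C(19,3) = 969 ways to split 16 among 4 bags.
Subtract solutions that violate a single cap (substitute x_i' = x_i − (cap_i+1)): x_1 ≥ 8 gives C(11,3) = 165; x_2 ≥ 7 gives C(12,3) = 220; x_3 ≥ 4 gives C(15,3) = 455; x_4 ≥ 3 gives C(16,3) = 560. Together 1400.
Add back pairs where two caps are both exceeded: 4 + 35 + 56 + 56 + 84 + 220 = 455.
Subtract triples: 0 + 0 + 4 + 10 = 14.
By inclusion–exclusion the count is 969 − 1400 + 455 − 14 = 10.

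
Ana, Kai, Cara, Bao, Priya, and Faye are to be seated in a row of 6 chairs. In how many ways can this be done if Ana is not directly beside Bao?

480

There are 6! = 720 arrangements in all. If Ana and Bao are adjacent, merging them into one block gives 2·(5)! = 240 arrangements.
Complementary counting: 720 − 240 = 480.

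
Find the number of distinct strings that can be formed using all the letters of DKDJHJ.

180

Letter multiplicities in DKDJHJ: D×2, H×1, J×2, K×1.
The number of distinct arrangements is 6!/(2!·2!) = 720/4 = 180.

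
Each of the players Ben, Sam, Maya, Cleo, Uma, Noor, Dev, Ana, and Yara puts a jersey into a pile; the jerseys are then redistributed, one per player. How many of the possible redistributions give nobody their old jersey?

133496

This is the derangement count D_9: permutations of 9 items with no fixed point.
By inclusion–exclusion this is Σ_{j=0}^{9} (−1)^j C(9,j)·(9−j)!.
Computing: 362880 − 362880 + 181440 − 60480 + 15120 − 3024 + 504 − 72 + 9 − 1 = 133496.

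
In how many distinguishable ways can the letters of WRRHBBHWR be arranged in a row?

WRRHBBHWR has 9 letters with B appearing twice, H appearing twice, R appearing 3 times, and W appearing twice.
The number of distinct arrangements is 9!/(3!·2!·2!·2!) = 362880/48 = 7560.

7560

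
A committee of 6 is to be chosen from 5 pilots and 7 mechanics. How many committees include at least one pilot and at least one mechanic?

With no constraint there are C(12,6) = 924 possible selections.
Subtract selections that omit an entire group: no pilots → C(7,6) = 7; no mechanics → C(5,6) = 0.
Both groups omitted at once is impossible, so 924 − 7 = 917.

917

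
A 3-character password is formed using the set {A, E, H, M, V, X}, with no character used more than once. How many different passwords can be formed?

120

With no repetition, fill the 3 characters in order: 6 choices, then 5, down to 4.
That product is 6 × 5 × 4 = 120.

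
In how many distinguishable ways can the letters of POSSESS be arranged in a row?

The 7 letters of POSSESS have repeats: S appearing 4 times.
Dividing 7! = 5040 by 4! = 24 for the repeated letters gives 210.

210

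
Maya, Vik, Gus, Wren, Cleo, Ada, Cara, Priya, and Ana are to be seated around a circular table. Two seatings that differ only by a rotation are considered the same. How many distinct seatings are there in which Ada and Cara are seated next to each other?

10080

Treat {Ada, Cara} as one unit (2 internal orders) and seat the resulting 8 units around the table: (7)! circular arrangements.
So 2 × (7)! = 2 × 5040 = 10080.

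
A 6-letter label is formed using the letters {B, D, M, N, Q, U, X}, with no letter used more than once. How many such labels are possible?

Choose and order 6 of the 7 symbols: the first letter has 7 options, the next 6, and so on down to 2.
7 × 6 × 5 × 4 × 3 × 2 = 5040.

5040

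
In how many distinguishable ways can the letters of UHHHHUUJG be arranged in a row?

2520

The 9 letters of UHHHHUUJG have repeats: H appearing 4 times and U appearing 3 times.
So there are 9! / (4!·3!) = 2520 distinguishable arrangements.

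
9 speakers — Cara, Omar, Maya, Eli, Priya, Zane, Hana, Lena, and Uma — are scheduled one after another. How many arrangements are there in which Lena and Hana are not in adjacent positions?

There are 9! = 362880 arrangements in all. If Lena and Hana are adjacent, merging them into one block gives 2·(8)! = 80640 arrangements.
So 362880 − 80640 = 282240 arrangements keep them apart.

282240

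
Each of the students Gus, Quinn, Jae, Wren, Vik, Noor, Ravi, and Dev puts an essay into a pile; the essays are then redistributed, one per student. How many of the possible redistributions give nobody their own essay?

14833

Let Aᵢ be the assignments in which student i gets their own essay. We want the size of the complement of A₁∪…∪A_8.
By inclusion–exclusion this is Σ_{j=0}^{8} (−1)^j C(8,j)·(8−j)!.
Computing: 40320 − 40320 + 20160 − 6720 + 1680 − 336 + 56 − 8 + 1 = 14833.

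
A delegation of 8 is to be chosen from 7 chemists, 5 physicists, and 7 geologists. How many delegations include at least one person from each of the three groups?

71589

Unrestricted: C(19,8) = 75582 ways to pick any 8 of the 19.
Selections missing a whole group: no chemists → C(12,8) = 495; no physicists → C(14,8) = 3003; no geologists → C(12,8) = 495.
Add back selections omitting two groups (i.e. drawn from a single group): C(7,8) + C(5,8) + C(7,8) = 0.
By inclusion–exclusion: 75582 − 3993 + 0 = 71589.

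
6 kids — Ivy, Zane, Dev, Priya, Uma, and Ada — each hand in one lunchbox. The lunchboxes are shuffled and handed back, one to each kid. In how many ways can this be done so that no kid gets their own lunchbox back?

265

Count assignments avoiding every fixed point. For any j of the 6 kids fixed to their own lunchbox, the other 6−j can be arranged in (6−j)! ways.
By inclusion–exclusion this is Σ_{j=0}^{6} (−1)^j C(6,j)·(6−j)!.
Computing: 720 − 720 + 360 − 120 + 30 − 6 + 1 = 265.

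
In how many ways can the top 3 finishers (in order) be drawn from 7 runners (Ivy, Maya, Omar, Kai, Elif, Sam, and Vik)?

210

There are 7 choices for 1st place, 6 for 2nd, and 5 for 3rd.
That gives 7 × 6 × 5 = 210.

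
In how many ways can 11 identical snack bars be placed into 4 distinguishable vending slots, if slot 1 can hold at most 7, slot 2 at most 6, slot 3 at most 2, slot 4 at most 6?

118

By stars and bars, unrestricted non-negative solutions to x_1+…+x_4 = 11 number C(11+3,3) = 364.
Subtract solutions that violate a single cap (substitute x_i' = x_i − (cap_i+1)): x_1 ≥ 8 gives C(6,3) = 20; x_2 ≥ 7 gives C(7,3) = 35; x_3 ≥ 3 gives C(11,3) = 165; x_4 ≥ 7 gives C(7,3) = 35. Together 255.
Add back pairs where two caps are both exceeded: 0 + 1 + 0 + 4 + 0 + 4 = 9.
By inclusion–exclusion the count is 364 − 255 + 9 = 118.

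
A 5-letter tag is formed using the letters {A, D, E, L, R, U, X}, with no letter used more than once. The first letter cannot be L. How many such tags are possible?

The first letter has 7−1 = 6 choices (anything except L).
The remaining 4 letters are filled from the other 6 symbols without repetition: 6 × 5 × 4 × 3 = 360.
Total: 6 × 360 = 2160.

2160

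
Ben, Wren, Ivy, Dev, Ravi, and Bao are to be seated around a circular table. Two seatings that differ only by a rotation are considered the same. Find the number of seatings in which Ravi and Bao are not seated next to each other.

Without the restriction there are (5)! = 120 seatings.
Seatings with Ravi beside Bao: treat them as a block with 2 internal orders, giving 2 × (4)! = 48.
Subtracting, 120 − 48 = 72.

72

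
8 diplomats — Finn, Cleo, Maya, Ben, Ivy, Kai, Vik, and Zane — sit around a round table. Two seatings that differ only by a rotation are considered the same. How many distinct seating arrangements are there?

5040

Fix one person's seat to break rotational symmetry; the remaining 7 people can be arranged in (7)! = 5040 ways.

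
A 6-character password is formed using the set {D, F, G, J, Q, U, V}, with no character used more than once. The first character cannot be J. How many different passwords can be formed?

4320

The first character has 7−1 = 6 choices (anything except J).
The remaining 5 characters are filled from the other 6 symbols without repetition: 6 × 5 × 4 × 3 × 2 = 720.
Total: 6 × 720 = 4320.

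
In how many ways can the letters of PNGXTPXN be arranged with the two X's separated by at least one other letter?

Total arrangements of PNGXTPXN: 8!/(2!·2!·2!) = 5040.
Arrangements with the X's together: treat XX as one letter, giving (7)!/(2!·2!) = 1260.
Subtracting, 5040 − 1260 = 3780 arrangements keep the X's apart.

3780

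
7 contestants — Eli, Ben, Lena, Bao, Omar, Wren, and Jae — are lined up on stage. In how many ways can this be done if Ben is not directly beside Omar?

There are 7! = 5040 arrangements in all. If Ben and Omar are adjacent, merging them into one block gives 2·(6)! = 1440 arrangements.
Complementary counting: 5040 − 1440 = 3600.

3600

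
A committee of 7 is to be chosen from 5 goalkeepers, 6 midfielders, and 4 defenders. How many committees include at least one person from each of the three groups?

5949

With no constraint there are C(15,7) = 6435 possible selections.
Selections missing a whole group: no goalkeepers → C(10,7) = 120; no midfielders → C(9,7) = 36; no defenders → C(11,7) = 330.
Add back selections omitting two groups (i.e. drawn from a single group): C(5,7) + C(6,7) + C(4,7) = 0.
By inclusion–exclusion: 6435 − 486 + 0 = 5949.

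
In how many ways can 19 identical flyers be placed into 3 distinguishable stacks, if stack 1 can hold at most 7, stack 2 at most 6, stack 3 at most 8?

Without the upper bounds there are C(21,2) = 210 ways to split 19 among 3 stacks.
Subtract solutions that violate a single cap (substitute x_i' = x_i − (cap_i+1)): x_1 ≥ 8 gives C(13,2) = 78; x_2 ≥ 7 gives C(14,2) = 91; x_3 ≥ 9 gives C(12,2) = 66. Together 235.
Add back pairs where two caps are both exceeded: 15 + 6 + 10 = 31.
By inclusion–exclusion the count is 210 − 235 + 31 = 6.

6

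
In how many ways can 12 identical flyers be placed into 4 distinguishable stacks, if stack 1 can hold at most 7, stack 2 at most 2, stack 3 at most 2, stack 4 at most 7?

45

Without the upper bounds there are C(15,3) = 455 ways to split 12 among 4 stacks.
Subtract solutions that violate a single cap (substitute x_i' = x_i − (cap_i+1)): x_1 ≥ 8 gives C(7,3) = 35; x_2 ≥ 3 gives C(12,3) = 220; x_3 ≥ 3 gives C(12,3) = 220; x_4 ≥ 8 gives C(7,3) = 35. Together 510.
Add back pairs where two caps are both exceeded: 4 + 4 + 0 + 84 + 4 + 4 = 100.
By inclusion–exclusion the count is 455 − 510 + 100 = 45.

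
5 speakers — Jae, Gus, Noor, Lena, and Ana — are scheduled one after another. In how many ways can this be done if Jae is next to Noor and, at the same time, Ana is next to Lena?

24

Treat {Jae,Noor} as one block (2 orders) and {Ana,Lena} as another (2 orders).
That leaves 3 units to arrange: 2 × 2 × 3! = 4 × 6 = 24.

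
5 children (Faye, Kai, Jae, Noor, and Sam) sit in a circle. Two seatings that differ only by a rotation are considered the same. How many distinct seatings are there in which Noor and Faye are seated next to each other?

Glue Noor and Faye into a block (2 internal orders). Seating 4 units around a circle gives (3)! arrangements.
So 2 × (3)! = 2 × 6 = 12.

12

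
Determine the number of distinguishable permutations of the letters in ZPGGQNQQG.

10080

ZPGGQNQQG has 9 letters with G appearing 3 times and Q appearing 3 times.
The number of distinct arrangements is 9!/(3!·3!) = 362880/36 = 10080.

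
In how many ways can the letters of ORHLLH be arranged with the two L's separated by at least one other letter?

120

Total arrangements of ORHLLH: 6!/(2!·2!) = 180.
Arrangements with the L's together: treat LL as one letter, giving (5)!/(2!) = 60.
Hence 180 − 60 = 120.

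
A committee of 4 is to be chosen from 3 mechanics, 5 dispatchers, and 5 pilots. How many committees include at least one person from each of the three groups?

375

With no constraint there are C(13,4) = 715 possible selections.
Selections missing a whole group: no mechanics → C(10,4) = 210; no dispatchers → C(8,4) = 70; no pilots → C(8,4) = 70.
Add back selections omitting two groups (i.e. drawn from a single group): C(3,4) + C(5,4) + C(5,4) = 10.
By inclusion–exclusion: 715 − 350 + 10 = 375.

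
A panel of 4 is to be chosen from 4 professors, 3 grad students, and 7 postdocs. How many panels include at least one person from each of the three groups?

With no constraint there are C(14,4) = 1001 possible selections.
Subtract selections that omit an entire group: no professors → C(10,4) = 210; no grad students → C(11,4) = 330; no postdocs → C(7,4) = 35.
Add back selections omitting two groups (i.e. drawn from a single group): C(4,4) + C(3,4) + C(7,4) = 36.
By inclusion–exclusion: 1001 − 575 + 36 = 462.

462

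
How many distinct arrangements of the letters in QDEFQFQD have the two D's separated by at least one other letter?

1260

There are 8!/(3!·2!·2!) = 1680 arrangements of QDEFQFQD in total.
If the two D's are adjacent, glue them into one block, leaving 7 items to arrange: (7)!/(3!·2!) = 420 ways.
Subtracting, 1680 − 420 = 1260 arrangements keep the D's apart.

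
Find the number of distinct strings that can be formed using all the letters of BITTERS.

BITTERS has 7 letters with T appearing twice.
So there are 7! / (2!) = 2520 distinguishable arrangements.

2520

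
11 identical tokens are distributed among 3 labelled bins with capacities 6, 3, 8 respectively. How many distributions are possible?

22

Without the upper bounds there are C(13,2) = 78 ways to split 11 among 3 bins.
Subtract solutions that violate a single cap (substitute x_i' = x_i − (cap_i+1)): x_1 ≥ 7 gives C(6,2) = 15; x_2 ≥ 4 gives C(9,2) = 36; x_3 ≥ 9 gives C(4,2) = 6. Together 57.
Add back pairs where two caps are both exceeded: 1 + 0 + 0 = 1.
By inclusion–exclusion the count is 78 − 57 + 1 = 22.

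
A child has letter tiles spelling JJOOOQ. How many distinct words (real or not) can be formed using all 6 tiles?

60

Letter multiplicities in JJOOOQ: J×2, O×3, Q×1.
So there are 6! / (3!·2!) = 60 distinguishable arrangements.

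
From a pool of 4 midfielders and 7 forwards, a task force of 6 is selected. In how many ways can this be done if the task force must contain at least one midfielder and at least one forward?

455

Unrestricted: C(11,6) = 462 ways to pick any 6 of the 11.
Selections missing a whole group: no midfielders → C(7,6) = 7; no forwards → C(4,6) = 0.
Both groups omitted at once is impossible, so 462 − 7 = 455.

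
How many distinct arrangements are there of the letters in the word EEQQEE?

15

The 6 letters of EEQQEE have repeats: E appearing 4 times and Q appearing twice.
The number of distinct arrangements is 6!/(4!·2!) = 720/48 = 15.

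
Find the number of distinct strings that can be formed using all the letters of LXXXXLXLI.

Letter multiplicities in LXXXXLXLI: I×1, L×3, X×5.
So there are 9! / (5!·3!) = 504 distinguishable arrangements.

504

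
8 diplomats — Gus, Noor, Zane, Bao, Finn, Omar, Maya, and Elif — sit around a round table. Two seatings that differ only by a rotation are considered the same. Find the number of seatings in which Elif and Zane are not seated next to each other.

Without the restriction there are (7)! = 5040 seatings.
Those with Elif next to Zane: fuse the pair into one unit and seat 7 units around a circle — 2·(6)! = 1440.
Subtracting, 5040 − 1440 = 3600.

3600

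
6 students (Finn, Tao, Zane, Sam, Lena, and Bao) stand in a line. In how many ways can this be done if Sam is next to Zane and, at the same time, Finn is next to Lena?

Treat {Sam,Zane} as one block (2 orders) and {Finn,Lena} as another (2 orders).
That leaves 4 units to arrange: 2 × 2 × 4! = 4 × 24 = 96.

96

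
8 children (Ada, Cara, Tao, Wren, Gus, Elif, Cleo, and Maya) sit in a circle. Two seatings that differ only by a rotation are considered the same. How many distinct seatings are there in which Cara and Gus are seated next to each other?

1440

Glue Cara and Gus into a block (2 internal orders). Seating 7 units around a circle gives (6)! arrangements.
So 2 × (6)! = 2 × 720 = 1440.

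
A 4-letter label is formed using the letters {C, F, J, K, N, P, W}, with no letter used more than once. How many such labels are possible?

840

Choose and order 4 of the 7 symbols: the first letter has 7 options, the next 6, then 5, 4.
7 × 6 × 5 × 4 = 840.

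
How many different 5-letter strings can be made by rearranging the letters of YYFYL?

20

YYFYL has 5 letters with Y appearing 3 times.
So there are 5! / (3!) = 20 distinguishable arrangements.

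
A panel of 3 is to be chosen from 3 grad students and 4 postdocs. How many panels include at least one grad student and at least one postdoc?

Unrestricted: C(7,3) = 35 ways to pick any 3 of the 7.
Selections missing a whole group: no grad students → C(4,3) = 4; no postdocs → C(3,3) = 1.
Both groups omitted at once is impossible, so 35 − 5 = 30.

30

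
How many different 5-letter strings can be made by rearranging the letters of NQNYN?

NQNYN has 5 letters with N appearing 3 times.
Dividing 5! = 120 by 3! = 6 for the repeated letters gives 20.

20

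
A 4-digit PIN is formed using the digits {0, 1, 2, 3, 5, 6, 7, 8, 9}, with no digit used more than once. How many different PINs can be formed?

This is a permutation of 4 out of 9: P(9,4) = 9!/5!.
9 × 8 × 7 × 6 = 3024.

3024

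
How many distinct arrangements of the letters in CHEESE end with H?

20

With the last slot taken by H, it remains to arrange the other 5 letters (CEESE).
Those 5 letters have E appearing 3 times, giving (5)!/(3!) = 20.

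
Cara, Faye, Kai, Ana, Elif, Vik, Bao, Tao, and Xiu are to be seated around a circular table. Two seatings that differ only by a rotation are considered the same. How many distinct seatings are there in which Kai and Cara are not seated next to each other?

All circular seatings of 9 people number (8)! = 40320.
Those with Kai next to Cara: fuse the pair into one unit and seat 8 units around a circle — 2·(7)! = 10080.
Subtracting, 40320 − 10080 = 30240.

30240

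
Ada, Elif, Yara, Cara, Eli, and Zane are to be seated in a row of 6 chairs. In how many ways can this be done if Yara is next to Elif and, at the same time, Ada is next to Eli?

Treat {Yara,Elif} as one block (2 orders) and {Ada,Eli} as another (2 orders).
That leaves 4 units to arrange: 2 × 2 × 4! = 4 × 24 = 96.

96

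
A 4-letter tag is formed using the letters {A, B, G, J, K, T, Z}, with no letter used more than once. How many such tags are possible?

This is a permutation of 4 out of 7: P(7,4) = 7!/3!.
7 × 6 × 5 × 4 = 840.

840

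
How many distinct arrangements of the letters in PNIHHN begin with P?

30

With the first slot taken by P, it remains to arrange the other 5 letters (NIHHN).
Those 5 letters have H appearing twice and N appearing twice, giving (5)!/(2!·2!) = 30.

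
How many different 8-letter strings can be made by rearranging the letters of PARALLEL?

3360

PARALLEL has 8 letters with A appearing twice and L appearing 3 times.
So there are 8! / (3!·2!) = 3360 distinguishable arrangements.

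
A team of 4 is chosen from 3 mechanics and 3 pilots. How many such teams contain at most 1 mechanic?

Split by how many mechanics are chosen (0 through 1).
Sum: C(3,0)·C(3,4) + C(3,1)·C(3,3) = 0 + 3 = 3.

3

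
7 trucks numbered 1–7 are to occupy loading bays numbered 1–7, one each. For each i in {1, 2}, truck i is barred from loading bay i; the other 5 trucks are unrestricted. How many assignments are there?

3720

Let Aᵢ (for i ∈ {1, 2}) be the placements that put truck i in its forbidden loading bay. Any j of these fix j positions, leaving (7−j)! ways to fill the rest, and there are C(2,j) ways to pick which j.
By inclusion–exclusion, the number of valid placements is Σ_{j=0}^{2} (−1)^j C(2,j)·(7−j)!.
Computing: 5040 − 1440 + 120 = 3720.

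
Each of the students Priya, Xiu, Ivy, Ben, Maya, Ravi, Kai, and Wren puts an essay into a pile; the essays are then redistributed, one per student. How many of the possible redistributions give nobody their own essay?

14833

This is the derangement count D_8: permutations of 8 items with no fixed point.
By inclusion–exclusion this is Σ_{j=0}^{8} (−1)^j C(8,j)·(8−j)!.
Computing: 40320 − 40320 + 20160 − 6720 + 1680 − 336 + 56 − 8 + 1 = 14833.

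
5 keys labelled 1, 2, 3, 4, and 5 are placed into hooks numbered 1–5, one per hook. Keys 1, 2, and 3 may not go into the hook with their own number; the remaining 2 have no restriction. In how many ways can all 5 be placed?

64

Let Aᵢ (for i ∈ {1, 2, 3}) be the placements that put key i in its forbidden hook. Any j of these fix j positions, leaving (5−j)! ways to fill the rest, and there are C(3,j) ways to pick which j.
By inclusion–exclusion, the number of valid placements is Σ_{j=0}^{3} (−1)^j C(3,j)·(5−j)!.
Computing: 120 − 72 + 18 − 2 = 64.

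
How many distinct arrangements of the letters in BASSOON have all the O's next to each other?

Treat the 2 copies of O as a single block. The multiset to arrange is then {OO, A, B, N, S, S}, 6 items in all.
That gives (6)!/(2!) = 360 arrangements.

360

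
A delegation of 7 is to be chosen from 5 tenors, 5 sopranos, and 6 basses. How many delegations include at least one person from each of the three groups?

10660

With no constraint there are C(16,7) = 11440 possible selections.
Selections missing a whole group: no tenors → C(11,7) = 330; no sopranos → C(11,7) = 330; no basses → C(10,7) = 120.
Add back selections omitting two groups (i.e. drawn from a single group): C(5,7) + C(5,7) + C(6,7) = 0.
By inclusion–exclusion: 11440 − 780 + 0 = 10660.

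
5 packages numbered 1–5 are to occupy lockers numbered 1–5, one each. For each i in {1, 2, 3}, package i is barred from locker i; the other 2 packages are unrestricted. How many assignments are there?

64

Let Aᵢ (for i ∈ {1, 2, 3}) be the placements that put package i in its forbidden locker. Any j of these fix j positions, leaving (5−j)! ways to fill the rest, and there are C(3,j) ways to pick which j.
By inclusion–exclusion, the number of valid placements is Σ_{j=0}^{3} (−1)^j C(3,j)·(5−j)!.
Computing: 120 − 72 + 18 − 2 = 64.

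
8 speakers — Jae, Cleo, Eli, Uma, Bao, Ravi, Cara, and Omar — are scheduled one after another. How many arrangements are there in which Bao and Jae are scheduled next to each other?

Glue Bao and Jae into one block (2 internal orders), leaving 7 units to arrange in a row.
So the count is 2·(7)! = 10080.

10080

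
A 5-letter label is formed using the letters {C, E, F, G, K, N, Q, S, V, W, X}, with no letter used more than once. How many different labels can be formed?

55440

Choose and order 5 of the 11 symbols: the first letter has 11 options, the next 10, and so on down to 7.
11 × 10 × 9 × 8 × 7 = 55440.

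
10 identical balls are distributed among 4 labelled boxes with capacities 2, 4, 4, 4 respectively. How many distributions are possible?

Ignoring the caps, the number of non-negative solutions to x_1+…+x_4 = 10 is C(13,3) = 286.
Subtract solutions that violate a single cap (substitute x_i' = x_i − (cap_i+1)): x_1 ≥ 3 gives C(10,3) = 120; x_2 ≥ 5 gives C(8,3) = 56; x_3 ≥ 5 gives C(8,3) = 56; x_4 ≥ 5 gives C(8,3) = 56. Together 288.
Add back pairs where two caps are both exceeded: 10 + 10 + 10 + 1 + 1 + 1 = 33.
By inclusion–exclusion the count is 286 − 288 + 33 = 31.

31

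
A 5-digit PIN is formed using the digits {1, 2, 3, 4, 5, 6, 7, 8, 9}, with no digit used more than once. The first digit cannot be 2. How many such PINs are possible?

The first digit has 9−1 = 8 choices (anything except 2).
The remaining 4 digits are filled from the other 8 symbols without repetition: 8 × 7 × 6 × 5 = 1680.
Total: 8 × 1680 = 13440.

13440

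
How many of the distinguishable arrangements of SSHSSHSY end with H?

Fix H in the last position and arrange the remaining 7 letters.
Those 7 letters have S appearing 5 times, giving (7)!/(5!) = 42.

42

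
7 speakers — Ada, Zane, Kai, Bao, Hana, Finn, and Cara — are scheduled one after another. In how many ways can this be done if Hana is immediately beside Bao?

Treat {Hana, Bao} as a single unit. There are 6 units to order, and the pair itself can be ordered 2 ways.
So the count is 2·(6)! = 1440.

1440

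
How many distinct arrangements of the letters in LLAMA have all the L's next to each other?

Treat the 2 copies of L as a single block. The multiset to arrange is then {LL, A, A, M}, 4 items in all.
That gives (4)!/(2!) = 12 arrangements.

12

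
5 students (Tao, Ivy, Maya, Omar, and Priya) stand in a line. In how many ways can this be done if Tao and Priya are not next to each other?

Of the 5! = 120 arrangements, those with Tao and Priya adjacent number 2 × 4! = 48 (treat the pair as a block with 2 internal orders).
So 120 − 48 = 72 arrangements keep them apart.

72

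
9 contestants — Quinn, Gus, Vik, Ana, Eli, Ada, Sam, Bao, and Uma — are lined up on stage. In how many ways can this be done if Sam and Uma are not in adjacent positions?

Of the 9! = 362880 arrangements, those with Sam and Uma adjacent number 2 × 8! = 80640 (treat the pair as a block with 2 internal orders).
Complementary counting: 362880 − 80640 = 282240.

282240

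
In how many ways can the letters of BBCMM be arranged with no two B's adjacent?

Total arrangements of BBCMM: 5!/(2!·2!) = 30.
Arrangements with the B's together: treat BB as one letter, giving (4)!/(2!) = 12.
Hence 30 − 12 = 18.

18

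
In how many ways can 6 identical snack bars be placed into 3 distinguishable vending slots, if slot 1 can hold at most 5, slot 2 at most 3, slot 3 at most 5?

20

By stars and bars, unrestricted non-negative solutions to x_1+…+x_3 = 6 number C(6+2,2) = 28.
Subtract solutions that violate a single cap (substitute x_i' = x_i − (cap_i+1)): x_1 ≥ 6 gives C(2,2) = 1; x_2 ≥ 4 gives C(4,2) = 6; x_3 ≥ 6 gives C(2,2) = 1. Together 8.
No two caps can be exceeded simultaneously, so the pair terms are all 0.
By inclusion–exclusion the count is 28 − 8 + 0 = 20.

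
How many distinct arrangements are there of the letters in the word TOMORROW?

TOMORROW has 8 letters with O appearing 3 times and R appearing twice.
The number of distinct arrangements is 8!/(3!·2!) = 40320/12 = 3360.

3360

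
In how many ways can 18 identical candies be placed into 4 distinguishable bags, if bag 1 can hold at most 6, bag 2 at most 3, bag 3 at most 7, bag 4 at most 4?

By stars and bars, unrestricted non-negative solutions to x_1+…+x_4 = 18 number C(18+3,3) = 1330.
Subtract solutions that violate a single cap (substitute x_i' = x_i − (cap_i+1)): x_1 ≥ 7 gives C(14,3) = 364; x_2 ≥ 4 gives C(17,3) = 680; x_3 ≥ 8 gives C(13,3) = 286; x_4 ≥ 5 gives C(16,3) = 560. Together 1890.
Add back pairs where two caps are both exceeded: 120 + 20 + 84 + 84 + 220 + 56 = 584.
Subtract triples: 0 + 10 + 0 + 4 = 14.
By inclusion–exclusion the count is 1330 − 1890 + 584 − 14 = 10.

10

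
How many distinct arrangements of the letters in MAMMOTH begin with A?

120

With the first slot taken by A, it remains to arrange the other 6 letters (MMMOTH).
Those 6 letters have M appearing 3 times, giving (6)!/(3!) = 120.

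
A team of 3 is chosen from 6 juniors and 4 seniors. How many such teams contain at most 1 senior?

80

Split by how many seniors are chosen (0 through 1).
Sum: C(4,0)·C(6,3) + C(4,1)·C(6,2) = 20 + 60 = 80.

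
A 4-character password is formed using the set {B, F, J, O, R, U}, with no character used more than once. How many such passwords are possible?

360

This is a permutation of 4 out of 6: P(6,4) = 6!/2!.
6 × 5 × 4 × 3 = 360.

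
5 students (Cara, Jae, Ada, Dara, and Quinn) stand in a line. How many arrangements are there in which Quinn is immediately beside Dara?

Treat {Quinn, Dara} as a single unit. There are 4 units to order, and the pair itself can be ordered 2 ways.
So the count is 2·(4)! = 48.

48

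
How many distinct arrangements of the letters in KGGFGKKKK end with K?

Fix K in the last position and arrange the remaining 8 letters.
Those 8 letters have G appearing 3 times and K appearing 4 times, giving (8)!/(4!·3!) = 280.

280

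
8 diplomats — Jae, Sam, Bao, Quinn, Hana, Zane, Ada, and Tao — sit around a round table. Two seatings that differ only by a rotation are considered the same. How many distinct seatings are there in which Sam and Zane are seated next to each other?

1440

Glue Sam and Zane into a block (2 internal orders). Seating 7 units around a circle gives (6)! arrangements.
So 2 × (6)! = 2 × 720 = 1440.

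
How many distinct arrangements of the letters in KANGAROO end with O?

Fix O in the last position and arrange the remaining 7 letters.
Those 7 letters have A appearing twice, giving (7)!/(2!) = 2520.

2520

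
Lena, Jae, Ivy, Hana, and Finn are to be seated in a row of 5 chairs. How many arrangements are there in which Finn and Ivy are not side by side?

72

Of the 5! = 120 arrangements, those with Finn and Ivy adjacent number 2 × 4! = 48 (treat the pair as a block with 2 internal orders).
Complementary counting: 120 − 48 = 72.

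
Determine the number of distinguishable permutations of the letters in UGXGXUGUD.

UGXGXUGUD has 9 letters with G appearing 3 times, U appearing 3 times, and X appearing twice.
The number of distinct arrangements is 9!/(3!·3!·2!) = 362880/72 = 5040.

5040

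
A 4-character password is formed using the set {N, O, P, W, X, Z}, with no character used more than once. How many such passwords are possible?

360

This is a permutation of 4 out of 6: P(6,4) = 6!/2!.
That product is 6 × 5 × 4 × 3 = 360.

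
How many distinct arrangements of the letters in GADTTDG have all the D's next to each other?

Treat the 2 copies of D as a single block. The multiset to arrange is then {DD, A, G, G, T, T}, 6 items in all.
That gives (6)!/(2!·2!) = 180 arrangements.

180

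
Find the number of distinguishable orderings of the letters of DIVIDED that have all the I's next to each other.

Treat the 2 copies of I as a single block. The multiset to arrange is then {II, D, D, D, E, V}, 6 items in all.
That gives (6)!/(3!) = 120 arrangements.

120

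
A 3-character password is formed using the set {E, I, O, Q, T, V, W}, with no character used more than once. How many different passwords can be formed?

Choose and order 3 of the 7 symbols: the first character has 7 options, the next 6, then 5.
That product is 7 × 6 × 5 = 210.

210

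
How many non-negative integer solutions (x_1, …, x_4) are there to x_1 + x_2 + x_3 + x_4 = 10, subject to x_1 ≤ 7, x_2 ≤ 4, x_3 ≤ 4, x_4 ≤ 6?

145

Without the upper bounds there are C(13,3) = 286 ways to split 10 among 4 variables.
Subtract solutions that violate a single cap (substitute x_i' = x_i − (cap_i+1)): x_1 ≥ 8 gives C(5,3) = 10; x_2 ≥ 5 gives C(8,3) = 56; x_3 ≥ 5 gives C(8,3) = 56; x_4 ≥ 7 gives C(6,3) = 20. Together 142.
Add back pairs where two caps are both exceeded: 0 + 0 + 0 + 1 + 0 + 0 = 1.
By inclusion–exclusion the count is 286 − 142 + 1 = 145.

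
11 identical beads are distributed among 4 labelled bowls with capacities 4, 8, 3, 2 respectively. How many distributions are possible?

50

Ignoring the caps, the number of non-negative solutions to x_1+…+x_4 = 11 is C(14,3) = 364.
Subtract solutions that violate a single cap (substitute x_i' = x_i − (cap_i+1)): x_1 ≥ 5 gives C(9,3) = 84; x_2 ≥ 9 gives C(5,3) = 10; x_3 ≥ 4 gives C(10,3) = 120; x_4 ≥ 3 gives C(11,3) = 165. Together 379.
Add back pairs where two caps are both exceeded: 0 + 10 + 20 + 0 + 0 + 35 = 65.
By inclusion–exclusion the count is 364 − 379 + 65 = 50.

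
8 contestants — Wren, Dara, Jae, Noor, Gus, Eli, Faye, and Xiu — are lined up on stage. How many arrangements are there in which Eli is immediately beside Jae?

10080

Treat {Eli, Jae} as a single unit. There are 7 units to order, and the pair itself can be ordered 2 ways.
So the count is 2·(7)! = 10080.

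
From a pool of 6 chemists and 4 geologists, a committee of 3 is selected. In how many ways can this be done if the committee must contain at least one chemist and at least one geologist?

Unrestricted: C(10,3) = 120 ways to pick any 3 of the 10.
Selections missing a whole group: no chemists → C(4,3) = 4; no geologists → C(6,3) = 20.
Both groups omitted at once is impossible, so 120 − 24 = 96.

96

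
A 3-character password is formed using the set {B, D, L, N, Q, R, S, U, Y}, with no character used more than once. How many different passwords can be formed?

504

This is a permutation of 3 out of 9: P(9,3) = 9!/6!.
That product is 9 × 8 × 7 = 504.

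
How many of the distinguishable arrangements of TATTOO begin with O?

20

Fix O in the first position and arrange the remaining 5 letters.
Those 5 letters have T appearing 3 times, giving (5)!/(3!) = 20.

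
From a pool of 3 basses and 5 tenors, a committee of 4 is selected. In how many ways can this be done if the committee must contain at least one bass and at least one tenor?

Unrestricted: C(8,4) = 70 ways to pick any 4 of the 8.
Selections missing a whole group: no basses → C(5,4) = 5; no tenors → C(3,4) = 0.
Both groups omitted at once is impossible, so 70 − 5 = 65.

65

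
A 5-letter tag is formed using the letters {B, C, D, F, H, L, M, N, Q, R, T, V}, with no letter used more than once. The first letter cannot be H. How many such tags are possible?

87120

The first letter has 12−1 = 11 choices (anything except H).
The remaining 4 letters are filled from the other 11 symbols without repetition: 11 × 10 × 9 × 8 = 7920.
Total: 11 × 7920 = 87120.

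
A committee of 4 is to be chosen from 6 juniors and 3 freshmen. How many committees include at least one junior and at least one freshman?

Total 4-person selections from all 9: C(9,4) = 126.
Subtract selections that omit an entire group: no juniors → C(3,4) = 0; no freshmen → C(6,4) = 15.
Both groups omitted at once is impossible, so 126 − 15 = 111.

111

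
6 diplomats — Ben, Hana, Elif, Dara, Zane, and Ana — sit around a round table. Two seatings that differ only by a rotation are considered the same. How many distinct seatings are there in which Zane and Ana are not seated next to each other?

Without the restriction there are (5)! = 120 seatings.
Seatings with Zane beside Ana: treat them as a block with 2 internal orders, giving 2 × (4)! = 48.
Subtracting, 120 − 48 = 72.

72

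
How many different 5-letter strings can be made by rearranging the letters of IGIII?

5

IGIII has 5 letters with I appearing 4 times.
So there are 5! / (4!) = 5 distinguishable arrangements.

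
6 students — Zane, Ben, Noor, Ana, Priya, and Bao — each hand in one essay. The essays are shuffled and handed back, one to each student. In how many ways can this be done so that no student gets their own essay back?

265

Let Aᵢ be the assignments in which student i gets their own essay. We want the size of the complement of A₁∪…∪A_6.
By inclusion–exclusion this is Σ_{j=0}^{6} (−1)^j C(6,j)·(6−j)!.
Computing: 720 − 720 + 360 − 120 + 30 − 6 + 1 = 265.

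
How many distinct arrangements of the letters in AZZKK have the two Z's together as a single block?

12

Treat the 2 copies of Z as a single block. The multiset to arrange is then {ZZ, A, K, K}, 4 items in all.
That gives (4)!/(2!) = 12 arrangements.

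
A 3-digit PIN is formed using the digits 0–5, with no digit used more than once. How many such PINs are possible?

120

With no repetition, fill the 3 digits in order: 6 choices, then 5, down to 4.
That product is 6 × 5 × 4 = 120.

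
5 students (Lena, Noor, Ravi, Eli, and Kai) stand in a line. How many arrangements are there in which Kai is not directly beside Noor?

There are 5! = 120 arrangements in all. If Kai and Noor are adjacent, merging them into one block gives 2·(4)! = 48 arrangements.
Complementary counting: 120 − 48 = 72.

72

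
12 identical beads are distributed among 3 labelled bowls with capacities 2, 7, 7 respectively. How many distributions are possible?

Ignoring the caps, the number of non-negative solutions to x_1+…+x_3 = 12 is C(14,2) = 91.
Subtract solutions that violate a single cap (substitute x_i' = x_i − (cap_i+1)): x_1 ≥ 3 gives C(11,2) = 55; x_2 ≥ 8 gives C(6,2) = 15; x_3 ≥ 8 gives C(6,2) = 15. Together 85.
Add back pairs where two caps are both exceeded: 3 + 3 + 0 = 6.
By inclusion–exclusion the count is 91 − 85 + 6 = 12.

12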